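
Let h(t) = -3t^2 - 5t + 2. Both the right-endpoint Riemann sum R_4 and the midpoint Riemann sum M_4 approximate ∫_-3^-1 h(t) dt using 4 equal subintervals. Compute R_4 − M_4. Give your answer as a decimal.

R_4 = 1.25.
M_4 = -1.875.
R_4 − M_4 = 3.125.

3.125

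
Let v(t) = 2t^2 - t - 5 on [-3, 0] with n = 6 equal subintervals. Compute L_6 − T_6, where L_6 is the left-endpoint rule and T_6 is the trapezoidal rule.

5.25

L_6 = 13.
T_6 = 7.75.
L_6 − T_6 = 5.25.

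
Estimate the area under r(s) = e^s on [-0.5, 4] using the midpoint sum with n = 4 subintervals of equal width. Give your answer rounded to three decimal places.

Δs = (4 − (-0.5))/4 = 1.125.
Midpoints: 0.0625, 1.1875, 2.3125, 3.4375.
r(0.0625) ≈ 1.064, r(1.1875) ≈ 3.279, r(2.3125) ≈ 10.100, r(3.4375) ≈ 31.109.
Sum = Δs · [r(0.0625) + r(1.1875) + r(2.3125) + r(3.4375)].
Sum ≈ 51.246.

51.246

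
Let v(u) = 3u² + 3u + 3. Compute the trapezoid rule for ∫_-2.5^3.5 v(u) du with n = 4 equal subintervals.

92.25

Δu = (3.5 − (-2.5))/4 = 1.5.
v(-2.5) = 14.25, v(-1) = 3, v(0.5) = 5.25, v(2) = 21, v(3.5) = 50.25.
T_4 = (Δu/2)·[v(u_0) + 2v(u_1) + 2v(u_2) + 2v(u_3) + v(u_4)].
Sum = 92.25.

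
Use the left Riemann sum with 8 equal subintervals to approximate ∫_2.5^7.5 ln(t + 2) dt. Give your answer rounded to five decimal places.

Δt = (7.5 − 2.5)/8 = 0.625.
Left endpoints: 2.5, 3.125, 3.75, 4.375, 5, 5.625, 6.25, 6.875.
f(2.5) ≈ 1.50408, f(3.125) ≈ 1.63413, f(3.75) ≈ 1.74920, f(4.375) ≈ 1.85238, f(5) ≈ 1.94591, f(5.625) ≈ 2.03143, f(6.25) ≈ 2.11021, f(6.875) ≈ 2.18324.
Sum = Δt · [f(2.5) + f(3.125) + f(3.75) + ...].
Sum ≈ 9.38162.

9.38162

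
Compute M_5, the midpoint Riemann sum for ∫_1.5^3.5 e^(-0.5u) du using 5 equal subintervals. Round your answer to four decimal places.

Δu = (3.5 − 1.5)/5 = 0.4.
Midpoints: 1.7, 2.1, 2.5, 2.9, 3.3.
f(1.7) ≈ 0.4274, f(2.1) ≈ 0.3499, f(2.5) ≈ 0.2865, f(2.9) ≈ 0.2346, f(3.3) ≈ 0.1920.
Sum = Δu · [f(1.7) + f(2.1) + f(2.5) + f(2.9) + f(3.3)].
Sum ≈ 0.5962.

0.5962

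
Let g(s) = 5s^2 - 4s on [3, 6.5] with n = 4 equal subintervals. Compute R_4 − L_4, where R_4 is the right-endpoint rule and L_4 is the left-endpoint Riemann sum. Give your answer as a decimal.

R_4 = 415.05078125.
L_4 = 281.83203125.
R_4 − L_4 = 133.21875.

133.21875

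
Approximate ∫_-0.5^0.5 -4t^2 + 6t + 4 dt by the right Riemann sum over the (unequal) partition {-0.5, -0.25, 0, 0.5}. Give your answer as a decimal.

4.5625

Subinterval widths: 0.25, 0.25, 0.5.
Right endpoints: -0.25, 0, 0.5.
f(-0.25) = 2.25, f(0) = 4, f(0.5) = 6.
Sum = Σ Δt_i · f(t_i).
Sum = 4.5625.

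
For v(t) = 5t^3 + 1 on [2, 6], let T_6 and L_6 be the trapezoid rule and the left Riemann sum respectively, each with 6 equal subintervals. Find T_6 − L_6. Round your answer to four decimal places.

346.6667

T_6 ≈ 1621.777778.
L_6 ≈ 1275.111111.
T_6 − L_6 ≈ 346.6667.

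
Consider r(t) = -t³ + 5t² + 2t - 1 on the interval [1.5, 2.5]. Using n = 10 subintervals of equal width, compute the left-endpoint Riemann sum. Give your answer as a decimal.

Δt = (2.5 − 1.5)/10 = 0.1.
Left endpoints: 1.5, 1.6, 1.7, 1.8, 1.9, 2, 2.1, 2.2, 2.3, 2.4.
r(1.5) = 9.875, r(1.6) = 10.904, r(1.7) = 11.937, r(1.8) = 12.968, r(1.9) = 13.991, r(2) = 15, r(2.1) = 15.989, r(2.2) = 16.952, r(2.3) = 17.883, r(2.4) = 18.776.
Sum = Δt · [r(1.5) + r(1.6) + r(1.7) + ...].
Sum = 14.4275.

14.4275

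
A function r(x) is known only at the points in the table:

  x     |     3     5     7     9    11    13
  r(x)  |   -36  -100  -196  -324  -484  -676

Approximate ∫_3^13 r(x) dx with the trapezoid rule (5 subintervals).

Δx = 2.
T_5 = (2/2)·[(-36) + 2·(-100) + 2·(-196) + 2·(-324) + 2·(-484) + (-676)] = -2920.

-2920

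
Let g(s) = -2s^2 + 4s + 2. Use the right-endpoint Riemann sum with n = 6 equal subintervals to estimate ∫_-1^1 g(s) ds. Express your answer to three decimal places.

Δs = (1 − (-1))/6 = 1/3.
Right endpoints: -2/3, -1/3, 0, 1/3, 2/3, 1.
g(-2/3) = -14/9, g(-1/3) = 4/9, g(0) = 2, g(1/3) = 28/9, g(2/3) = 34/9, g(1) = 4.
Sum = Δs · [g(-2/3) + g(-1/3) + g(0) + ...].
Sum ≈ 3.926.

3.926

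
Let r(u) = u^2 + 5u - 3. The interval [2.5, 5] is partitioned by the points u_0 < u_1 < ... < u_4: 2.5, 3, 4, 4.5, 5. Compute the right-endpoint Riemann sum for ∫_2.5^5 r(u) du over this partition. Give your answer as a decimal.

86.875

Subinterval widths: 0.5, 1, 0.5, 0.5.
Right endpoints: 3, 4, 4.5, 5.
r(3) = 21, r(4) = 33, r(4.5) = 39.75, r(5) = 47.
Sum = Σ Δu_i · r(u_i).
Sum = 86.875.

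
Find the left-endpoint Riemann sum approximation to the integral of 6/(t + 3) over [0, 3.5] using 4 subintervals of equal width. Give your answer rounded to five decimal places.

Δt = (3.5 − 0)/4 = 0.875.
Left endpoints: 0, 0.875, 1.75, 2.625.
f(0) = 2, f(0.875) = 48/31, f(1.75) = 24/19, f(2.625) = 16/15.
Sum = Δt · [f(0) + f(0.875) + f(1.75) + f(2.625)].
Sum ≈ 5.14344.

5.14344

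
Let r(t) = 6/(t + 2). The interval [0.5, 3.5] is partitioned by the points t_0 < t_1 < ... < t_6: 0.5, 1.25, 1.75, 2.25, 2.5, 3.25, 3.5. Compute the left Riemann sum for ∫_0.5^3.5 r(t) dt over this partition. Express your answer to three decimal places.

5.162

Subinterval widths: 0.75, 0.5, 0.5, 0.25, 0.75, 0.25.
Left endpoints: 0.5, 1.25, 1.75, 2.25, 2.5, 3.25.
r(0.5) = 2.4, r(1.25) = 24/13, r(1.75) = 1.6, r(2.25) = 24/17, r(2.5) = 4/3, r(3.25) = 8/7.
Sum = Σ Δt_i · r(t_i).
Sum ≈ 5.162.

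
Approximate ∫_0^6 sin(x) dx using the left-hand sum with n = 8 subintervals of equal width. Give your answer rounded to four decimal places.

Δx = (6 − 0)/8 = 0.75.
Left endpoints: 0, 0.75, 1.5, 2.25, 3, 3.75, 4.5, 5.25.
f(0) ≈ 0.0000, f(0.75) ≈ 0.6816, f(1.5) ≈ 0.9975, f(2.25) ≈ 0.7781, f(3) ≈ 0.1411, f(3.75) ≈ -0.5716, f(4.5) ≈ -0.9775, f(5.25) ≈ -0.8589.
Sum = Δx · [f(0) + f(0.75) + f(1.5) + ...].
Sum ≈ 0.1427.

0.1427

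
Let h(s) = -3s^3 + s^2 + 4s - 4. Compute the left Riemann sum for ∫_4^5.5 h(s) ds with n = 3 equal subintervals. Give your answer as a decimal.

Δs = (5.5 − 4)/3 = 0.5.
Left endpoints: 4, 4.5, 5.
h(4) = -164, h(4.5) = -239.125, h(5) = -334.
Sum = Δs · [h(4) + h(4.5) + h(5)].
Sum = -368.5625.

-368.5625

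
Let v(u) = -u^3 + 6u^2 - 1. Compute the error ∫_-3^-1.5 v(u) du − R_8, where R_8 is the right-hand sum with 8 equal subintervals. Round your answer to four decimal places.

5.8997

Exact integral: ∫_-3^-1.5 v(u) du = 64.734375.
R_8 ≈ 58.834717.
Error ≈ 64.734375 − 58.834717 ≈ 5.8997.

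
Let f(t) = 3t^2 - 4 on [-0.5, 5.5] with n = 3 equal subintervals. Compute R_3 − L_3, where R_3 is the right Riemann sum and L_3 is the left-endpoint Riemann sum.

R_3 = 244.5.
L_3 = 64.5.
R_3 − L_3 = 180.

180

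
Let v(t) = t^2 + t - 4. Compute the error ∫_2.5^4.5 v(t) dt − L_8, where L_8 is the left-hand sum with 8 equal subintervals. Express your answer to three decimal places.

1.979

Exact integral: ∫_2.5^4.5 v(t) dt ≈ 24.16667.
L_8 = 22.1875.
Error ≈ 24.16667 − 22.1875 ≈ 1.979.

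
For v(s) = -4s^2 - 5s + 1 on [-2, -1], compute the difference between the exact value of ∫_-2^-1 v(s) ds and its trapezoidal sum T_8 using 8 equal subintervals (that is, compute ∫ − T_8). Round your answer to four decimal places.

Exact integral: ∫_-2^-1 v(s) ds ≈ -0.833333.
T_8 = -0.84375.
Error ≈ -0.833333 − (-0.84375) ≈ 0.0104.

0.0104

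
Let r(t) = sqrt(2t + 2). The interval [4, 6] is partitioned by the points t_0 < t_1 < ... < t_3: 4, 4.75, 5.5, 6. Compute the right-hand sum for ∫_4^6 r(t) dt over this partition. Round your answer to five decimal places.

Subinterval widths: 0.75, 0.75, 0.5.
Right endpoints: 4.75, 5.5, 6.
r(4.75) ≈ 3.39116, r(5.5) ≈ 3.60555, r(6) ≈ 3.74166.
Sum = Σ Δt_i · r(t_i).
Sum ≈ 7.11837.

7.11837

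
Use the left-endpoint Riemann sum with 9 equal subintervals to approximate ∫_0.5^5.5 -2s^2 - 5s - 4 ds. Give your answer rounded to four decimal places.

Δs = (5.5 − 0.5)/9 = 5/9.
Left endpoints: 0.5, 19/18, 29/18, 13/6, 49/18, 59/18, 23/6, 79/18, 89/18.
f(0.5) = -7, f(19/18) = -932/81, f(29/18) = -1397/81, f(13/6) = -218/9, f(49/18) = -2627/81, f(59/18) = -3392/81, f(23/6) = -473/9, f(79/18) = -5222/81, f(89/18) = -6287/81.
Sum = Δs · [f(0.5) + f(19/18) + f(29/18) + ...].
Sum ≈ -182.7366.

-182.7366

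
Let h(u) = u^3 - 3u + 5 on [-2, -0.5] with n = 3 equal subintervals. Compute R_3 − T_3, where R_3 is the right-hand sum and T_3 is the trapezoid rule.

R_3 = 9.75.
T_3 = 8.90625.
R_3 − T_3 = 0.84375.

0.84375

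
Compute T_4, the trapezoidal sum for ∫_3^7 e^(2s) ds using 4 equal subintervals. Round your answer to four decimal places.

Δs = (7 − 3)/4 = 1.
f(3) ≈ 403.4288, f(4) ≈ 2980.9580, f(5) ≈ 22026.4658, f(6) ≈ 162754.7914, f(7) ≈ 1202604.2842.
T_4 = (Δs/2)·[f(s_0) + 2f(s_1) + 2f(s_2) + 2f(s_3) + f(s_4)].
Sum ≈ 789266.0717.

789266.0717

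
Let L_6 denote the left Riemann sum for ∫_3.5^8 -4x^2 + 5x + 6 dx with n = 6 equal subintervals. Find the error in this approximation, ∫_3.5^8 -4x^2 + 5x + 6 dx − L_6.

Exact integral: ∫_3.5^8 f(x) dx = -469.125.
L_6 = -401.625.
Error = -469.125 − (-401.625) = -67.5.

-67.5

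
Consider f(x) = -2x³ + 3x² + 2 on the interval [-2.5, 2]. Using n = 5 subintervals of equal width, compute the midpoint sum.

Δx = (2 − (-2.5))/5 = 0.9.
Midpoints: -2.05, -1.15, -0.25, 0.65, 1.55.
f(-2.05) = 31.83775, f(-1.15) = 9.00925, f(-0.25) = 2.21875, f(0.65) = 2.71825, f(1.55) = 1.75975.
Sum = Δx · [f(-2.05) + f(-1.15) + f(-0.25) + f(0.65) + f(1.55)].
Sum = 42.789375.

42.789375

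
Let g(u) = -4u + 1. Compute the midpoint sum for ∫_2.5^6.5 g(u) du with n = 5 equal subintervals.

Δu = (6.5 − 2.5)/5 = 0.8.
Midpoints: 2.9, 3.7, 4.5, 5.3, 6.1.
g(2.9) = -10.6, g(3.7) = -13.8, g(4.5) = -17, g(5.3) = -20.2, g(6.1) = -23.4.
Sum = Δu · [g(2.9) + g(3.7) + g(4.5) + g(5.3) + g(6.1)].
Sum = -68.

-68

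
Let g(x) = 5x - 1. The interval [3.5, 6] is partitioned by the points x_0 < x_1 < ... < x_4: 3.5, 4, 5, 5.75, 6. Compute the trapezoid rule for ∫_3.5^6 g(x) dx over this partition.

56.875

Subinterval widths: 0.5, 1, 0.75, 0.25.
g(3.5) = 16.5, g(4) = 19, g(5) = 24, g(5.75) = 27.75, g(6) = 29.
On each subinterval the trapezoid contributes (Δx_i/2)·[g(x_{i-1}) + g(x_i)].
Sum = 56.875.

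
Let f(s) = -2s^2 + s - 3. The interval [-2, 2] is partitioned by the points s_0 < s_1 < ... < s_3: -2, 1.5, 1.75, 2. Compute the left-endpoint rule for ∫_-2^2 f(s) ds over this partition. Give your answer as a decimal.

Subinterval widths: 3.5, 0.25, 0.25.
Left endpoints: -2, 1.5, 1.75.
f(-2) = -13, f(1.5) = -6, f(1.75) = -7.375.
Sum = Σ Δs_i · f(s_i).
Sum = -48.84375.

-48.84375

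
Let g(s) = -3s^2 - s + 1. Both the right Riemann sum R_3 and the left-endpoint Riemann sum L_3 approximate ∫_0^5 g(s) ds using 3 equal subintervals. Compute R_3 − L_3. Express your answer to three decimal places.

R_3 ≈ -206.11111.
L_3 ≈ -72.77778.
R_3 − L_3 ≈ -133.333.

-133.333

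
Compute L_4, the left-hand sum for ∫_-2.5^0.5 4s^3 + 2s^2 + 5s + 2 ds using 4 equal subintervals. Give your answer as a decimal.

-65.0625

Δs = (0.5 − (-2.5))/4 = 0.75.
Left endpoints: -2.5, -1.75, -1, -0.25.
f(-2.5) = -60.5, f(-1.75) = -22.0625, f(-1) = -5, f(-0.25) = 0.8125.
Sum = Δs · [f(-2.5) + f(-1.75) + f(-1) + f(-0.25)].
Sum = -65.0625.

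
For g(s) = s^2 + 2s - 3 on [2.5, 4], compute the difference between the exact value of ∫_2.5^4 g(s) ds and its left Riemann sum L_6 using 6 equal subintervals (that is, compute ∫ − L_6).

1.578125

Exact integral: ∫_2.5^4 g(s) ds = 21.375.
L_6 = 19.796875.
Error = 21.375 − 19.796875 = 1.578125.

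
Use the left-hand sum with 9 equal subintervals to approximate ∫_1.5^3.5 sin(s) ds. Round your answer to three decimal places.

Δs = (3.5 − 1.5)/9 = 2/9.
Left endpoints: 1.5, 31/18, 35/18, 13/6, 43/18, 47/18, 17/6, 55/18, 59/18.
f(1.5) ≈ 0.997, f(31/18) ≈ 0.989, f(35/18) ≈ 0.931, f(13/6) ≈ 0.828, f(43/18) ≈ 0.684, f(47/18) ≈ 0.506, f(17/6) ≈ 0.303, f(55/18) ≈ 0.086, f(59/18) ≈ -0.136.
Sum = Δs · [f(1.5) + f(31/18) + f(35/18) + ...].
Sum ≈ 1.153.

1.153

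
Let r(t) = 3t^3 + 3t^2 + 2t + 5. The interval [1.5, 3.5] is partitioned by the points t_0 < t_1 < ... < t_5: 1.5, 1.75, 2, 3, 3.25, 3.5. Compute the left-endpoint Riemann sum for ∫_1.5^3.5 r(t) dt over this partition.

125.953125

Subinterval widths: 0.25, 0.25, 1, 0.25, 0.25.
Left endpoints: 1.5, 1.75, 2, 3, 3.25.
r(1.5) = 24.875, r(1.75) = 33.765625, r(2) = 45, r(3) = 119, r(3.25) = 146.171875.
Sum = Σ Δt_i · r(t_i).
Sum = 125.953125.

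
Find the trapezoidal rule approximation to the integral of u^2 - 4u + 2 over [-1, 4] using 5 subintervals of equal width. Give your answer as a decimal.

Δu = (4 − (-1))/5 = 1.
f(-1) = 7, f(0) = 2, f(1) = -1, f(2) = -2, f(3) = -1, f(4) = 2.
T_5 = (Δu/2)·[f(u_0) + 2f(u_1) + ... + 2f(u_{4}) + f(u_5)].
Sum = 2.5.

2.5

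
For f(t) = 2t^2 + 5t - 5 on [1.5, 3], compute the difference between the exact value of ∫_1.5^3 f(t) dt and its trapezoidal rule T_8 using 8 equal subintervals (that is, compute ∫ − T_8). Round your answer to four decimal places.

-0.0176

Exact integral: ∫_1.5^3 f(t) dt = 25.125.
T_8 ≈ 25.142578.
Error ≈ 25.125 − 25.142578 ≈ -0.0176.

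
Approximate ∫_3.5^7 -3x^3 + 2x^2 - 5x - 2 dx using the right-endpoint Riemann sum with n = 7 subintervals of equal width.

-1804.6875

Δx = (7 − 3.5)/7 = 0.5.
Right endpoints: 4, 4.5, 5, 5.5, 6, 6.5, 7.
f(4) = -182, f(4.5) = -257.375, f(5) = -352, f(5.5) = -468.125, f(6) = -608, f(6.5) = -773.875, f(7) = -968.
Sum = Δx · [f(4) + f(4.5) + f(5) + ...].
Sum = -1804.6875.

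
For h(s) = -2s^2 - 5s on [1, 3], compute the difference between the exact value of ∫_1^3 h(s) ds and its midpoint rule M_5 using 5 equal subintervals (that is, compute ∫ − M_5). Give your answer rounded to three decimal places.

Exact integral: ∫_1^3 h(s) ds ≈ -37.33333.
M_5 = -37.28.
Error ≈ -37.33333 − (-37.28) ≈ -0.053.

-0.053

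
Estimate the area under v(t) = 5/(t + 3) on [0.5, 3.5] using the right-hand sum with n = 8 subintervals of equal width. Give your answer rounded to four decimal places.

2.9750

Δt = (3.5 − 0.5)/8 = 0.375.
Right endpoints: 0.875, 1.25, 1.625, 2, 2.375, 2.75, 3.125, 3.5.
v(0.875) = 40/31, v(1.25) = 20/17, v(1.625) = 40/37, v(2) = 1, v(2.375) = 40/43, v(2.75) = 20/23, v(3.125) = 40/49, v(3.5) = 10/13.
Sum = Δt · [v(0.875) + v(1.25) + v(1.625) + ...].
Sum ≈ 2.9750.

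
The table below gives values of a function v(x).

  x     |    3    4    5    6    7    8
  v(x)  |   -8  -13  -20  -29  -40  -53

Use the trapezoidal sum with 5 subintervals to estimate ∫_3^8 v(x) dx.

Δx = 1.
T_5 = (1/2)·[(-8) + 2·(-13) + 2·(-20) + 2·(-29) + 2·(-40) + (-53)] = -132.5.

-132.5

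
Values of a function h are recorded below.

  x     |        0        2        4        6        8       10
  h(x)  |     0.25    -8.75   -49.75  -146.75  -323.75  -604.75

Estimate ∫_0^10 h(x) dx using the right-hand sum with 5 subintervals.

-2267.5

Δx = 2.
Sum = 2·[(-8.75) + (-49.75) + (-146.75) + (-323.75) + (-604.75)] = -2267.5.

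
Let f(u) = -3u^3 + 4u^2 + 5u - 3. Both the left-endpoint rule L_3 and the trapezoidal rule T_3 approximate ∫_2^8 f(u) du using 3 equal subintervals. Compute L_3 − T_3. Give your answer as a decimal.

L_3 = -1178.
T_3 = -2420.
L_3 − T_3 = 1242.

1242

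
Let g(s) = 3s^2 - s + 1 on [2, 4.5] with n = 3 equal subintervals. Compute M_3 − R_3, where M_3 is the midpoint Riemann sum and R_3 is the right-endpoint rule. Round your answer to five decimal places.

M_3 ≈ 77.0659722.
R_3 ≈ 97.6388889.
M_3 − R_3 ≈ -20.57292.

-20.57292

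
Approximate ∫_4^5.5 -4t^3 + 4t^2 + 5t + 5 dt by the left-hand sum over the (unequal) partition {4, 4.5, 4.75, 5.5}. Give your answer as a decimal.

Subinterval widths: 0.5, 0.25, 0.75.
Left endpoints: 4, 4.5, 4.75.
f(4) = -167, f(4.5) = -256, f(4.75) = -309.6875.
Sum = Σ Δt_i · f(t_i).
Sum = -379.765625.

-379.765625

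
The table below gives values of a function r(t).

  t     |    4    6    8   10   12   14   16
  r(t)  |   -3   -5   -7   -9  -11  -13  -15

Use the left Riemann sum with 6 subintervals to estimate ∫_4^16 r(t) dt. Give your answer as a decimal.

Δt = 2.
Sum = 2·[(-3) + (-5) + (-7) + (-9) + (-11) + (-13)] = -96.

-96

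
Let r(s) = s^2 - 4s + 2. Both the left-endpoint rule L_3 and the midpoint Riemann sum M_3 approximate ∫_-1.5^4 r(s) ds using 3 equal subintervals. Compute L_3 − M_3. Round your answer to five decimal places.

L_3 ≈ 16.6018519.
M_3 ≈ 4.4178241.
L_3 − M_3 ≈ 12.18403.

12.18403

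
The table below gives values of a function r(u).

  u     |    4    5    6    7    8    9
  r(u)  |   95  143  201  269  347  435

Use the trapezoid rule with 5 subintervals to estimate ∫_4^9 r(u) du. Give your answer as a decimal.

1225

Δu = 1.
T_5 = (1/2)·[95 + 2·143 + 2·201 + 2·269 + 2·347 + 435] = 1225.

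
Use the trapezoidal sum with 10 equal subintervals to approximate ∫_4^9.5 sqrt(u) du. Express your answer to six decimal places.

14.185100

Δu = (9.5 − 4)/10 = 0.55.
f(4) ≈ 2.000000, f(4.55) ≈ 2.133073, f(5.1) ≈ 2.258318, f(5.65) ≈ 2.376973, f(6.2) ≈ 2.489980, f(6.75) ≈ 2.598076, f(7.3) ≈ 2.701851, f(7.85) ≈ 2.801785, f(8.4) ≈ 2.898275, f(8.95) ≈ 2.991655, f(9.5) ≈ 3.082207.
T_10 = (Δu/2)·[f(u_0) + 2f(u_1) + ... + 2f(u_{9}) + f(u_10)].
Sum ≈ 14.185100.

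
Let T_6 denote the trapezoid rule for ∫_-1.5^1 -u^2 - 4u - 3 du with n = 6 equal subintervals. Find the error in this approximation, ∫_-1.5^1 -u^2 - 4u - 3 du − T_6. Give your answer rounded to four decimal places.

Exact integral: ∫_-1.5^1 f(u) du ≈ -6.458333.
T_6 ≈ -6.530671.
Error ≈ -6.458333 − (-6.530671) ≈ 0.0723.

0.0723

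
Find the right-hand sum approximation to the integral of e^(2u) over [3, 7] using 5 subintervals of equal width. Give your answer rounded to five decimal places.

Δu = (7 − 3)/5 = 0.8.
Right endpoints: 3.8, 4.6, 5.4, 6.2, 7.
f(3.8) ≈ 1998.19590, f(4.6) ≈ 9897.12906, f(5.4) ≈ 49020.80114, f(6.2) ≈ 242801.61750, f(7) ≈ 1202604.28416.
Sum = Δu · [f(3.8) + f(4.6) + f(5.4) + f(6.2) + f(7)].
Sum ≈ 1205057.62220.

1205057.62220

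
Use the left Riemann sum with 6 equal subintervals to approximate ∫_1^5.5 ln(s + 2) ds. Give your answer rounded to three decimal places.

Δs = (5.5 − 1)/6 = 0.75.
Left endpoints: 1, 1.75, 2.5, 3.25, 4, 4.75.
f(1) ≈ 1.099, f(1.75) ≈ 1.322, f(2.5) ≈ 1.504, f(3.25) ≈ 1.658, f(4) ≈ 1.792, f(4.75) ≈ 1.910.
Sum = Δs · [f(1) + f(1.75) + f(2.5) + ...].
Sum ≈ 6.963.

6.963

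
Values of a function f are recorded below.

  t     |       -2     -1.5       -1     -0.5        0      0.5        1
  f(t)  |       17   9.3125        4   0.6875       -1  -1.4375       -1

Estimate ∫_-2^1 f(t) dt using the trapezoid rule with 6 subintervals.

9.78125

Δt = 0.5.
T_6 = (0.5/2)·[17 + 2·9.3125 + 2·4 + 2·0.6875 + 2·(-1) + 2·(-1.4375) + (-1)] = 9.78125.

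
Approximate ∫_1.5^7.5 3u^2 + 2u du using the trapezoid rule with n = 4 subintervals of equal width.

479.25

Δu = (7.5 − 1.5)/4 = 1.5.
f(1.5) = 9.75, f(3) = 33, f(4.5) = 69.75, f(6) = 120, f(7.5) = 183.75.
T_4 = (Δu/2)·[f(u_0) + 2f(u_1) + 2f(u_2) + 2f(u_3) + f(u_4)].
Sum = 479.25.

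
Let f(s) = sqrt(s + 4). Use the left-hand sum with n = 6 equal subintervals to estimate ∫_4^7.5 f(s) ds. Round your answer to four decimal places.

Δs = (7.5 − 4)/6 = 7/12.
Left endpoints: 4, 55/12, 31/6, 5.75, 19/3, 83/12.
f(4) ≈ 2.8284, f(55/12) ≈ 2.9297, f(31/6) ≈ 3.0277, f(5.75) ≈ 3.1225, f(19/3) ≈ 3.2146, f(83/12) ≈ 3.3040.
Sum = Δs · [f(4) + f(55/12) + f(31/6) + ...].
Sum ≈ 10.7490.

10.7490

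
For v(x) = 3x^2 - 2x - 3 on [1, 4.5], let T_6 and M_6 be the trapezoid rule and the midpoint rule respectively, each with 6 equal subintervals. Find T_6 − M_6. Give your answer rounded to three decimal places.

T_6 ≈ 60.97049.
M_6 ≈ 60.07726.
T_6 − M_6 ≈ 0.893.

0.893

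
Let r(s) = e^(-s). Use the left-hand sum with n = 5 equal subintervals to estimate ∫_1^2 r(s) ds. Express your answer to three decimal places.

0.257

Δs = (2 − 1)/5 = 0.2.
Left endpoints: 1, 1.2, 1.4, 1.6, 1.8.
r(1) ≈ 0.368, r(1.2) ≈ 0.301, r(1.4) ≈ 0.247, r(1.6) ≈ 0.202, r(1.8) ≈ 0.165.
Sum = Δs · [r(1) + r(1.2) + r(1.4) + r(1.6) + r(1.8)].
Sum ≈ 0.257.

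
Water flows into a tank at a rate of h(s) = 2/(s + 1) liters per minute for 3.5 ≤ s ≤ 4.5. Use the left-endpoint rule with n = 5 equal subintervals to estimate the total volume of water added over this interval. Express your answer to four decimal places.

0.4095

Δs = (4.5 − 3.5)/5 = 0.2.
Left endpoints: 3.5, 3.7, 3.9, 4.1, 4.3.
h(3.5) = 4/9, h(3.7) = 20/47, h(3.9) = 20/49, h(4.1) = 20/51, h(4.3) = 20/53.
Sum = Δs · [h(3.5) + h(3.7) + h(3.9) + h(4.1) + h(4.3)].
Sum ≈ 0.4095.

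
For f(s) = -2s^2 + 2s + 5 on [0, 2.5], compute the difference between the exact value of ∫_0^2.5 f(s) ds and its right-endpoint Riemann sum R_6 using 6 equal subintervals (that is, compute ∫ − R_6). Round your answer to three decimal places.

1.707

Exact integral: ∫_0^2.5 f(s) ds ≈ 8.33333.
R_6 ≈ 6.62616.
Error ≈ 8.33333 − 6.62616 ≈ 1.707.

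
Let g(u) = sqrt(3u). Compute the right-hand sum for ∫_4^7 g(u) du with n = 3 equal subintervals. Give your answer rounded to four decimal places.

Δu = (7 − 4)/3 = 1.
Right endpoints: 5, 6, 7.
g(5) ≈ 3.8730, g(6) ≈ 4.2426, g(7) ≈ 4.5826.
Sum = Δu · [g(5) + g(6) + g(7)].
Sum ≈ 12.6982.

12.6982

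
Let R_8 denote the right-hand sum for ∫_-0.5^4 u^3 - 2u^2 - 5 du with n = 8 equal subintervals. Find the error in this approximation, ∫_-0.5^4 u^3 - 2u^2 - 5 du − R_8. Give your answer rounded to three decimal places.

Exact integral: ∫_-0.5^4 f(u) du = -1.265625.
R_8 ≈ 8.68140.
Error ≈ -1.265625 − 8.68140 ≈ -9.947.

-9.947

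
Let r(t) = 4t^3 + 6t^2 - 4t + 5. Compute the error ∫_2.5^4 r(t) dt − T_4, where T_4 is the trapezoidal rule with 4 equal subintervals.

Exact integral: ∫_2.5^4 r(t) dt = 301.6875.
T_4 = 303.26953125.
Error = 301.6875 − 303.26953125 = -1.58203125.

-1.58203125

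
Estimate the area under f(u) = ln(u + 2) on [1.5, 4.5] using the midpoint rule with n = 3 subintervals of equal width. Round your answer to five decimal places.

4.78749

Δu = (4.5 − 1.5)/3 = 1.
Midpoints: 2, 3, 4.
f(2) ≈ 1.38629, f(3) ≈ 1.60944, f(4) ≈ 1.79176.
Sum = Δu · [f(2) + f(3) + f(4)].
Sum ≈ 4.78749.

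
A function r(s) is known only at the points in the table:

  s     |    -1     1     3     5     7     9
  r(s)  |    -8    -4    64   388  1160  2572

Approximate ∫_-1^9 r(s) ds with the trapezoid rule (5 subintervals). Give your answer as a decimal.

Δs = 2.
T_5 = (2/2)·[(-8) + 2·(-4) + 2·64 + 2·388 + 2·1160 + 2572] = 5780.

5780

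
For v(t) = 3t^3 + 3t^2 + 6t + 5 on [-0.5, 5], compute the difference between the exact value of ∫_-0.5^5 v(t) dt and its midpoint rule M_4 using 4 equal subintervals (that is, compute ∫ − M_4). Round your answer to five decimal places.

Exact integral: ∫_-0.5^5 v(t) dt = 695.578125.
M_4 ≈ 675.4311523.
Error ≈ 695.578125 − 675.4311523 ≈ 20.14697.

20.14697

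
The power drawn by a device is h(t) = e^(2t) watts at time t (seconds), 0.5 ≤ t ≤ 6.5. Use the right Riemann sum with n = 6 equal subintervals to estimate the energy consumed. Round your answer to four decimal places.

Δt = (6.5 − 0.5)/6 = 1.
Right endpoints: 1.5, 2.5, 3.5, 4.5, 5.5, 6.5.
h(1.5) ≈ 20.0855, h(2.5) ≈ 148.4132, h(3.5) ≈ 1096.6332, h(4.5) ≈ 8103.0839, h(5.5) ≈ 59874.1417, h(6.5) ≈ 442413.3920.
Sum = Δt · [h(1.5) + h(2.5) + h(3.5) + ...].
Sum ≈ 511655.7495.

511655.7495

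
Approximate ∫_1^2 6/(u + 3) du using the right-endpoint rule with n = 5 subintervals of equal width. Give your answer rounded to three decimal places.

Δu = (2 − 1)/5 = 0.2.
Right endpoints: 1.2, 1.4, 1.6, 1.8, 2.
f(1.2) = 10/7, f(1.4) = 15/11, f(1.6) = 30/23, f(1.8) = 1.25, f(2) = 1.2.
Sum = Δu · [f(1.2) + f(1.4) + f(1.6) + f(1.8) + f(2)].
Sum ≈ 1.309.

1.309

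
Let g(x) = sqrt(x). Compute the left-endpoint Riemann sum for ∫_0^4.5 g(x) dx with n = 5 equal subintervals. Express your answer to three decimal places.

Δx = (4.5 − 0)/5 = 0.9.
Left endpoints: 0, 0.9, 1.8, 2.7, 3.6.
g(0) ≈ 0.000, g(0.9) ≈ 0.949, g(1.8) ≈ 1.342, g(2.7) ≈ 1.643, g(3.6) ≈ 1.897.
Sum = Δx · [g(0) + g(0.9) + g(1.8) + g(2.7) + g(3.6)].
Sum ≈ 5.248.

5.248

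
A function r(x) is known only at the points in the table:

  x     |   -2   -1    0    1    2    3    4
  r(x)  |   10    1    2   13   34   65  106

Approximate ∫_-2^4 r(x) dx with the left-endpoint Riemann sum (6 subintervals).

Δx = 1.
Sum = 1·[10 + 1 + 2 + 13 + 34 + 65] = 125.

125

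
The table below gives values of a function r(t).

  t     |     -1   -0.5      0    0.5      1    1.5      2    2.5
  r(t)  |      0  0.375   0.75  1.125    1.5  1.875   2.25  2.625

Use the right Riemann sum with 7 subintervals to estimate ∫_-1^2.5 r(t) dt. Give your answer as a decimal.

Δt = 0.5.
Sum = 0.5·[0.375 + 0.75 + 1.125 + 1.5 + 1.875 + 2.25 + 2.625] = 5.25.

5.25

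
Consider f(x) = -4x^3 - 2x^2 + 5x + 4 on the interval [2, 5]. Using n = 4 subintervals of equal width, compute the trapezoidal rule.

Δx = (5 − 2)/4 = 0.75.
f(2) = -26, f(2.75) = -80.5625, f(3.5) = -174.5, f(4.25) = -317.9375, f(5) = -521.
T_4 = (Δx/2)·[f(x_0) + 2f(x_1) + 2f(x_2) + 2f(x_3) + f(x_4)].
Sum = -634.875.

-634.875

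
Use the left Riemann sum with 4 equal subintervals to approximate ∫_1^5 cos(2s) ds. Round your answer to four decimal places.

-0.2551

Δs = (5 − 1)/4 = 1.
Left endpoints: 1, 2, 3, 4.
f(1) ≈ -0.4161, f(2) ≈ -0.6536, f(3) ≈ 0.9602, f(4) ≈ -0.1455.
Sum = Δs · [f(1) + f(2) + f(3) + f(4)].
Sum ≈ -0.2551.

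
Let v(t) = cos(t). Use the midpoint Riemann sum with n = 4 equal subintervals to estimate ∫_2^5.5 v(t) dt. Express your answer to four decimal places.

-1.6675

Δt = (5.5 − 2)/4 = 0.875.
Midpoints: 2.4375, 3.3125, 4.1875, 5.0625.
v(2.4375) ≈ -0.7622, v(3.3125) ≈ -0.9854, v(4.1875) ≈ -0.5011, v(5.0625) ≈ 0.3430.
Sum = Δt · [v(2.4375) + v(3.3125) + v(4.1875) + v(5.0625)].
Sum ≈ -1.6675.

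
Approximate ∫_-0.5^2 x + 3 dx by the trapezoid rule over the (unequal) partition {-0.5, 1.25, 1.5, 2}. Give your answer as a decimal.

9.375

Subinterval widths: 1.75, 0.25, 0.5.
f(-0.5) = 2.5, f(1.25) = 4.25, f(1.5) = 4.5, f(2) = 5.
On each subinterval the trapezoid contributes (Δx_i/2)·[f(x_{i-1}) + f(x_i)].
Sum = 9.375.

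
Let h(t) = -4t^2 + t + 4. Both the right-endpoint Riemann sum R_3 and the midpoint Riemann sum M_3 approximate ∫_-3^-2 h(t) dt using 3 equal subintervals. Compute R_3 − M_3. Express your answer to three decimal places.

R_3 ≈ -20.40741.
M_3 ≈ -23.79630.
R_3 − M_3 ≈ 3.389.

3.389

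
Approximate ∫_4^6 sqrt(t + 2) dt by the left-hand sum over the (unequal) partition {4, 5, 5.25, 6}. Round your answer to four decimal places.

Subinterval widths: 1, 0.25, 0.75.
Left endpoints: 4, 5, 5.25.
f(4) ≈ 2.4495, f(5) ≈ 2.6458, f(5.25) ≈ 2.6926.
Sum = Σ Δt_i · f(t_i).
Sum ≈ 5.1304.

5.1304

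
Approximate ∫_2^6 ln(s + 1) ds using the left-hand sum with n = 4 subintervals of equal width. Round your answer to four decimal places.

5.8861

Δs = (6 − 2)/4 = 1.
Left endpoints: 2, 3, 4, 5.
f(2) ≈ 1.0986, f(3) ≈ 1.3863, f(4) ≈ 1.6094, f(5) ≈ 1.7918.
Sum = Δs · [f(2) + f(3) + f(4) + f(5)].
Sum ≈ 5.8861.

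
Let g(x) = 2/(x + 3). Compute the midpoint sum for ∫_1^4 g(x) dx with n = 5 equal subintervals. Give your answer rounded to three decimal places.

1.118

Δx = (4 − 1)/5 = 0.6.
Midpoints: 1.3, 1.9, 2.5, 3.1, 3.7.
g(1.3) = 20/43, g(1.9) = 20/49, g(2.5) = 4/11, g(3.1) = 20/61, g(3.7) = 20/67.
Sum = Δx · [g(1.3) + g(1.9) + g(2.5) + g(3.1) + g(3.7)].
Sum ≈ 1.118.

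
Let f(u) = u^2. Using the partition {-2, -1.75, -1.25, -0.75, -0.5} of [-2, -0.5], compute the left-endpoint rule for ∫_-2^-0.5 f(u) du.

Subinterval widths: 0.25, 0.5, 0.5, 0.25.
Left endpoints: -2, -1.75, -1.25, -0.75.
f(-2) = 4, f(-1.75) = 3.0625, f(-1.25) = 1.5625, f(-0.75) = 0.5625.
Sum = Σ Δu_i · f(u_i).
Sum = 3.453125.

3.453125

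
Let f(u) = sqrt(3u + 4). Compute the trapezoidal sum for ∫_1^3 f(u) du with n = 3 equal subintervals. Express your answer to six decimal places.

Δu = (3 − 1)/3 = 2/3.
f(1) ≈ 2.645751, f(5/3) ≈ 3.000000, f(7/3) ≈ 3.316625, f(3) ≈ 3.605551.
T_3 = (Δu/2)·[f(u_0) + 2f(u_1) + 2f(u_2) + f(u_3)].
Sum ≈ 6.294851.

6.294851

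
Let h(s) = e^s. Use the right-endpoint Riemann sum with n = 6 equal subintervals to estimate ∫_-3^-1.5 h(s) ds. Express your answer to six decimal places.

0.195913

Δs = (-1.5 − (-3))/6 = 0.25.
Right endpoints: -2.75, -2.5, -2.25, -2, -1.75, -1.5.
h(-2.75) ≈ 0.063928, h(-2.5) ≈ 0.082085, h(-2.25) ≈ 0.105399, h(-2) ≈ 0.135335, h(-1.75) ≈ 0.173774, h(-1.5) ≈ 0.223130.
Sum = Δs · [h(-2.75) + h(-2.5) + h(-2.25) + ...].
Sum ≈ 0.195913.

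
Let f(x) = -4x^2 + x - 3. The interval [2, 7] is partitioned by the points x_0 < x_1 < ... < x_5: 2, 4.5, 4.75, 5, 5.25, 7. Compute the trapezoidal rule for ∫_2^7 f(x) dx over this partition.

-453.1875

Subinterval widths: 2.5, 0.25, 0.25, 0.25, 1.75.
f(2) = -17, f(4.5) = -79.5, f(4.75) = -88.5, f(5) = -98, f(5.25) = -108, f(7) = -192.
On each subinterval the trapezoid contributes (Δx_i/2)·[f(x_{i-1}) + f(x_i)].
Sum = -453.1875.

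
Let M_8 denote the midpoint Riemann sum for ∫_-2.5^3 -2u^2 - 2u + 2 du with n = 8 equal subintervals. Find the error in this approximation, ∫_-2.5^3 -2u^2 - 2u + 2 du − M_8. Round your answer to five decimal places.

Exact integral: ∫_-2.5^3 f(u) du ≈ -20.1666667.
M_8 ≈ -19.7333984.
Error ≈ -20.1666667 − (-19.7333984) ≈ -0.43327.

-0.43327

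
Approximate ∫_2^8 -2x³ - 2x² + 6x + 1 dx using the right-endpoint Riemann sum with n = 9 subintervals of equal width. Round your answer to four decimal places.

Δx = (8 − 2)/9 = 2/3.
Right endpoints: 8/3, 10/3, 4, 14/3, 16/3, 6, 20/3, 22/3, 8.
f(8/3) = -949/27, f(10/3) = -2033/27, f(4) = -135, f(14/3) = -5881/27, f(16/3) = -8837/27, f(6) = -467, f(20/3) = -17293/27, f(22/3) = -22985/27, f(8) = -1103.
Sum = Δx · [f(8/3) + f(10/3) + f(4) + ...].
Sum ≈ -2568.2222.

-2568.2222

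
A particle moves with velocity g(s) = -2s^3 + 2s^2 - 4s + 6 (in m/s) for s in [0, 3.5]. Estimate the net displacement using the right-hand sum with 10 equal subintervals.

-63.7240625

Δs = (3.5 − 0)/10 = 0.35.
Right endpoints: 0.35, 0.7, 1.05, 1.4, 1.75, 2.1, 2.45, 2.8, 3.15, 3.5.
g(0.35) = 4.75925, g(0.7) = 3.494, g(1.05) = 1.68975, g(1.4) = -1.168, g(1.75) = -5.59375, g(2.1) = -12.102, g(2.45) = -21.20725, g(2.8) = -33.424, g(3.15) = -49.26675, g(3.5) = -69.25.
Sum = Δs · [g(0.35) + g(0.7) + g(1.05) + ...].
Sum = -63.7240625.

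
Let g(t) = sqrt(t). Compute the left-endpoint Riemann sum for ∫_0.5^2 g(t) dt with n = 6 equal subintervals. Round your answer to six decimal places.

1.559697

Δt = (2 − 0.5)/6 = 0.25.
Left endpoints: 0.5, 0.75, 1, 1.25, 1.5, 1.75.
g(0.5) ≈ 0.707107, g(0.75) ≈ 0.866025, g(1) ≈ 1.000000, g(1.25) ≈ 1.118034, g(1.5) ≈ 1.224745, g(1.75) ≈ 1.322876.
Sum = Δt · [g(0.5) + g(0.75) + g(1) + ...].
Sum ≈ 1.559697.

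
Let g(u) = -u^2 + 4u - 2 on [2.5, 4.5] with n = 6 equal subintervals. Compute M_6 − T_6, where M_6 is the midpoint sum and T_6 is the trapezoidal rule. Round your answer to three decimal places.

0.056

M_6 ≈ -1.14815.
T_6 ≈ -1.20370.
M_6 − T_6 ≈ 0.056.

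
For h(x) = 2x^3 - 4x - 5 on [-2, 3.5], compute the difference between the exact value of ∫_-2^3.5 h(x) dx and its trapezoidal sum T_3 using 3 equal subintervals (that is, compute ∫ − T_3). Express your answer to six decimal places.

-13.864583

Exact integral: ∫_-2^3.5 h(x) dx = 23.03125.
T_3 ≈ 36.89583333.
Error ≈ 23.03125 − 36.89583333 ≈ -13.864583.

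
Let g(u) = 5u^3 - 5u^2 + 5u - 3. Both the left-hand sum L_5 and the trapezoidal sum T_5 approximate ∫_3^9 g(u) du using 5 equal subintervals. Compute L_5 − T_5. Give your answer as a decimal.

-1908

L_5 = 5306.4.
T_5 = 7214.4.
L_5 − T_5 = -1908.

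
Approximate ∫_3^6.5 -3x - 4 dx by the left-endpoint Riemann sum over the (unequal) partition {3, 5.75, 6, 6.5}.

Subinterval widths: 2.75, 0.25, 0.5.
Left endpoints: 3, 5.75, 6.
f(3) = -13, f(5.75) = -21.25, f(6) = -22.
Sum = Σ Δx_i · f(x_i).
Sum = -52.0625.

-52.0625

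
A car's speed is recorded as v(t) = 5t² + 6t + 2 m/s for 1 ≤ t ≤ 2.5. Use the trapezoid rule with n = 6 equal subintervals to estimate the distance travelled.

Δt = (2.5 − 1)/6 = 0.25.
v(1) = 13, v(1.25) = 17.3125, v(1.5) = 22.25, v(1.75) = 27.8125, v(2) = 34, v(2.25) = 40.8125, v(2.5) = 48.25.
T_6 = (Δt/2)·[v(t_0) + 2v(t_1) + ... + 2v(t_{5}) + v(t_6)].
Sum = 43.203125.

43.203125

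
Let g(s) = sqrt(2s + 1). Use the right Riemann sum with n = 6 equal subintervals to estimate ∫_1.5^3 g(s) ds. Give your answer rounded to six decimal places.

3.586837

Δs = (3 − 1.5)/6 = 0.25.
Right endpoints: 1.75, 2, 2.25, 2.5, 2.75, 3.
g(1.75) ≈ 2.121320, g(2) ≈ 2.236068, g(2.25) ≈ 2.345208, g(2.5) ≈ 2.449490, g(2.75) ≈ 2.549510, g(3) ≈ 2.645751.
Sum = Δs · [g(1.75) + g(2) + g(2.25) + ...].
Sum ≈ 3.586837.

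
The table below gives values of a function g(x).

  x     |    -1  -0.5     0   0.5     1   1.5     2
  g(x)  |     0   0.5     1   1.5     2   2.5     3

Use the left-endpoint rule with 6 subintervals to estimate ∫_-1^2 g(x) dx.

Δx = 0.5.
Sum = 0.5·[0 + 0.5 + 1 + 1.5 + 2 + 2.5] = 3.75.

3.75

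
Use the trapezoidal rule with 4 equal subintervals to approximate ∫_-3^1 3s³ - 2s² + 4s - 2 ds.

Δs = (1 − (-3))/4 = 1.
f(-3) = -113, f(-2) = -42, f(-1) = -11, f(0) = -2, f(1) = 3.
T_4 = (Δs/2)·[f(s_0) + 2f(s_1) + 2f(s_2) + 2f(s_3) + f(s_4)].
Sum = -110.

-110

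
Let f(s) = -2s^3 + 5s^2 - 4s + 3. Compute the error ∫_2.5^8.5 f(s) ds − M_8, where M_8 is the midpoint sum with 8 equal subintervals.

Exact integral: ∫_2.5^8.5 f(s) ds = -1707.
M_8 = -1699.125.
Error = -1707 − (-1699.125) = -7.875.

-7.875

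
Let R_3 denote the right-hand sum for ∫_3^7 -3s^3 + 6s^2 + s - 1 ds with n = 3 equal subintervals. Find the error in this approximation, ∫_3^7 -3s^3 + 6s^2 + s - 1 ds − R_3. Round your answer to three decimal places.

Exact integral: ∫_3^7 f(s) ds = -1092.
R_3 ≈ -1607.55556.
Error ≈ -1092 − (-1607.55556) ≈ 515.556.

515.556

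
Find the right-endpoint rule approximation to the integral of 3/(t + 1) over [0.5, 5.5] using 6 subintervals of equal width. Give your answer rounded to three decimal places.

3.829

Δt = (5.5 − 0.5)/6 = 5/6.
Right endpoints: 4/3, 13/6, 3, 23/6, 14/3, 5.5.
f(4/3) = 9/7, f(13/6) = 18/19, f(3) = 0.75, f(23/6) = 18/29, f(14/3) = 9/17, f(5.5) = 6/13.
Sum = Δt · [f(4/3) + f(13/6) + f(3) + ...].
Sum ≈ 3.829.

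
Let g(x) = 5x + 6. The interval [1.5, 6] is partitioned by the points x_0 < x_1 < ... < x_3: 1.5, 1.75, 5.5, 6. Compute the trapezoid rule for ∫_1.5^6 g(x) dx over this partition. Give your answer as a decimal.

111.375

Subinterval widths: 0.25, 3.75, 0.5.
g(1.5) = 13.5, g(1.75) = 14.75, g(5.5) = 33.5, g(6) = 36.
On each subinterval the trapezoid contributes (Δx_i/2)·[g(x_{i-1}) + g(x_i)].
Sum = 111.375.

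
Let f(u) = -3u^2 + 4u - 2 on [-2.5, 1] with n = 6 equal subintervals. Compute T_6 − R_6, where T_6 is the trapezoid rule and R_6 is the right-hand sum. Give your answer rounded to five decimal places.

T_6 ≈ -34.7204861.
R_6 ≈ -26.0434028.
T_6 − R_6 ≈ -8.67708.

-8.67708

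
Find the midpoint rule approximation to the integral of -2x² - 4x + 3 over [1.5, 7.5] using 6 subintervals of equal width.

-368

Δx = (7.5 − 1.5)/6 = 1.
Midpoints: 2, 3, 4, 5, 6, 7.
f(2) = -13, f(3) = -27, f(4) = -45, f(5) = -67, f(6) = -93, f(7) = -123.
Sum = Δx · [f(2) + f(3) + f(4) + ...].
Sum = -368.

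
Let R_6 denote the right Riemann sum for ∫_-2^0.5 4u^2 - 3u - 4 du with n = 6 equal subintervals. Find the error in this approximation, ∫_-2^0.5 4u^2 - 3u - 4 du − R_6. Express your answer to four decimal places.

Exact integral: ∫_-2^0.5 f(u) du ≈ 6.458333.
R_6 ≈ 2.060185.
Error ≈ 6.458333 − 2.060185 ≈ 4.3981.

4.3981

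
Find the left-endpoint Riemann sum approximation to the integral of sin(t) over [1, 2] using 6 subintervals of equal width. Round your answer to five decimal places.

0.94858

Δt = (2 − 1)/6 = 1/6.
Left endpoints: 1, 7/6, 4/3, 1.5, 5/3, 11/6.
f(1) ≈ 0.84147, f(7/6) ≈ 0.91944, f(4/3) ≈ 0.97194, f(1.5) ≈ 0.99749, f(5/3) ≈ 0.99541, f(11/6) ≈ 0.96573.
Sum = Δt · [f(1) + f(7/6) + f(4/3) + ...].
Sum ≈ 0.94858.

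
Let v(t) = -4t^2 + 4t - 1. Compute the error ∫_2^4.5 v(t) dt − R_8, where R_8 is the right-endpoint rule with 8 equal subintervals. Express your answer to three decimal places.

Exact integral: ∫_2^4.5 v(t) dt ≈ -80.83333.
R_8 = -89.58984375.
Error ≈ -80.83333 − (-89.58984375) ≈ 8.757.

8.757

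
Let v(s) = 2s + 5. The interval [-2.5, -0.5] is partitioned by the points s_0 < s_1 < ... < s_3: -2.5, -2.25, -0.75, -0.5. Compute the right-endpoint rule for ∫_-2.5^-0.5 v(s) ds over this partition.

6.375

Subinterval widths: 0.25, 1.5, 0.25.
Right endpoints: -2.25, -0.75, -0.5.
v(-2.25) = 0.5, v(-0.75) = 3.5, v(-0.5) = 4.
Sum = Σ Δs_i · v(s_i).
Sum = 6.375.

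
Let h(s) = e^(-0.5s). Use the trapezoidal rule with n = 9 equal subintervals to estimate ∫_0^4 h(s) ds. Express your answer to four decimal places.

1.7364

Δs = (4 − 0)/9 = 4/9.
h(0) ≈ 1.0000, h(4/9) ≈ 0.8007, h(8/9) ≈ 0.6412, h(4/3) ≈ 0.5134, h(16/9) ≈ 0.4111, h(20/9) ≈ 0.3292, h(8/3) ≈ 0.2636, h(28/9) ≈ 0.2111, h(32/9) ≈ 0.1690, h(4) ≈ 0.1353.
T_9 = (Δs/2)·[h(s_0) + 2h(s_1) + ... + 2h(s_{8}) + h(s_9)].
Sum ≈ 1.7364.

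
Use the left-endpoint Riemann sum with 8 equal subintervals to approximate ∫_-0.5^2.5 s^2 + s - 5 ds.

-8.3671875

Δs = (2.5 − (-0.5))/8 = 0.375.
Left endpoints: -0.5, -0.125, 0.25, 0.625, 1, 1.375, 1.75, 2.125.
f(-0.5) = -5.25, f(-0.125) = -5.109375, f(0.25) = -4.6875, f(0.625) = -3.984375, f(1) = -3, f(1.375) = -1.734375, f(1.75) = -0.1875, f(2.125) = 1.640625.
Sum = Δs · [f(-0.5) + f(-0.125) + f(0.25) + ...].
Sum = -8.3671875.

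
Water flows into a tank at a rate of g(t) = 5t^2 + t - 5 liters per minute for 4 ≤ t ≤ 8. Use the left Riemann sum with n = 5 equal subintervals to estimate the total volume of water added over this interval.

Δt = (8 − 4)/5 = 0.8.
Left endpoints: 4, 4.8, 5.6, 6.4, 7.2.
g(4) = 79, g(4.8) = 115, g(5.6) = 157.4, g(6.4) = 206.2, g(7.2) = 261.4.
Sum = Δt · [g(4) + g(4.8) + g(5.6) + g(6.4) + g(7.2)].
Sum = 655.2.

655.2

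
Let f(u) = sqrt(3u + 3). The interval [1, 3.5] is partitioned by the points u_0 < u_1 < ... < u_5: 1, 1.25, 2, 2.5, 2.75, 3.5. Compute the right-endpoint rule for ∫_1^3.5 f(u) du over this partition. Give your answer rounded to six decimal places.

8.113906

Subinterval widths: 0.25, 0.75, 0.5, 0.25, 0.75.
Right endpoints: 1.25, 2, 2.5, 2.75, 3.5.
f(1.25) ≈ 2.598076, f(2) ≈ 3.000000, f(2.5) ≈ 3.240370, f(2.75) ≈ 3.354102, f(3.5) ≈ 3.674235.
Sum = Σ Δu_i · f(u_i).
Sum ≈ 8.113906.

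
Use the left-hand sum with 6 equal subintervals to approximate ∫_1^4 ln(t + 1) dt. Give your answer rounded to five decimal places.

3.42559

Δt = (4 − 1)/6 = 0.5.
Left endpoints: 1, 1.5, 2, 2.5, 3, 3.5.
f(1) ≈ 0.69315, f(1.5) ≈ 0.91629, f(2) ≈ 1.09861, f(2.5) ≈ 1.25276, f(3) ≈ 1.38629, f(3.5) ≈ 1.50408.
Sum = Δt · [f(1) + f(1.5) + f(2) + ...].
Sum ≈ 3.42559.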